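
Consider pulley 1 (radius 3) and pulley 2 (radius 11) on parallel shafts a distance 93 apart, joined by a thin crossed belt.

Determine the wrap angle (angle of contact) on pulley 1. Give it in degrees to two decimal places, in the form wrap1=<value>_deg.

wrap1=197.32_deg

crossed belt: β = asin((r1+r2)/C) = asin(14/93) = 8.6581°
wrap1 = wrap2 = π + 2β = 197.3162°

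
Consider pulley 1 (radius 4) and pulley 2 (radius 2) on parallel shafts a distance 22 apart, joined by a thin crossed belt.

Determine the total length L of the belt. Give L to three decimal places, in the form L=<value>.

crossed belt: β = asin((r1+r2)/C) = asin(6/22) = 15.8266°
wrap1 = wrap2 = π + 2β = 211.6532°
tangent length = C·cosβ = 21.1660
L = (r1+r2)·wrap + 2·C·cosβ = 6·3.6940 + 2·21.1660 = 64.4963

L=64.496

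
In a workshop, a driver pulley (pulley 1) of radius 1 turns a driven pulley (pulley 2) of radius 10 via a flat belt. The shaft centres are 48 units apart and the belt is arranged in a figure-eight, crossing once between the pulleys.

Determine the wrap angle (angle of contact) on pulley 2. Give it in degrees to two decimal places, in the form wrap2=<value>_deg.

crossed belt: β = asin((r1+r2)/C) = asin(11/48) = 13.2480°
wrap1 = wrap2 = π + 2β = 206.4960°

wrap2=206.50_deg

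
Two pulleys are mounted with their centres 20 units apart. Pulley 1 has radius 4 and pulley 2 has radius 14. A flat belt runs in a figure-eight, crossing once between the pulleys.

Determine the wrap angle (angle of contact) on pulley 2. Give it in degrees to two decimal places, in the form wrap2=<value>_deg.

crossed belt: β = asin((r1+r2)/C) = asin(18/20) = 64.1581°
wrap1 = wrap2 = π + 2β = 308.3161°

wrap2=308.32_deg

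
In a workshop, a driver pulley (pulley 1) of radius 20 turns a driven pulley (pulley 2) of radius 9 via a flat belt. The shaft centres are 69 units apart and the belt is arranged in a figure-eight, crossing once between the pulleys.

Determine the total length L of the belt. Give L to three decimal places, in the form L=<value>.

crossed belt: β = asin((r1+r2)/C) = asin(29/69) = 24.8529°
wrap1 = wrap2 = π + 2β = 229.7058°
tangent length = C·cosβ = 62.6099
L = (r1+r2)·wrap + 2·C·cosβ = 29·4.0091 + 2·62.6099 = 241.4843

L=241.484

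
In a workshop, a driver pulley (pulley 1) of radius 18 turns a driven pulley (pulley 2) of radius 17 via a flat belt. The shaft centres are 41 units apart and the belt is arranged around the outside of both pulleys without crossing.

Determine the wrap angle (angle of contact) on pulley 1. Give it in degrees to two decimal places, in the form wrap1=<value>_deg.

wrap1=182.80_deg

open belt: β = asin((r2−r1)/C) = asin(-1/41) = -1.3976°
wrap1 = π − 2β = 182.7952°
wrap2 = π + 2β = 177.2048°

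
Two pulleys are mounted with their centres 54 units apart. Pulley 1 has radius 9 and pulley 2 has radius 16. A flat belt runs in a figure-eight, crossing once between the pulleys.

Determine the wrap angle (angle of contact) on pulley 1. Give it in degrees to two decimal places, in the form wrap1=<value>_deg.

wrap1=235.16_deg

crossed belt: β = asin((r1+r2)/C) = asin(25/54) = 27.5785°
wrap1 = wrap2 = π + 2β = 235.1569°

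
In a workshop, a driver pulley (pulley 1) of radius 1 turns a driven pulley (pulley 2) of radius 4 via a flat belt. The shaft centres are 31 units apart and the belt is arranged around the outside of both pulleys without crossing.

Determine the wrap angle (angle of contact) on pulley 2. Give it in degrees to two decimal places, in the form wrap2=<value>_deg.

open belt: β = asin((r2−r1)/C) = asin(3/31) = 5.5534°
wrap1 = π − 2β = 168.8931°
wrap2 = π + 2β = 191.1069°

wrap2=191.11_deg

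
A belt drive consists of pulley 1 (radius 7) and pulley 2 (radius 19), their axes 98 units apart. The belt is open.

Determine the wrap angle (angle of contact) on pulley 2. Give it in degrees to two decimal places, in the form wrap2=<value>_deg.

open belt: β = asin((r2−r1)/C) = asin(12/98) = 7.0335°
wrap1 = π − 2β = 165.9331°
wrap2 = π + 2β = 194.0669°

wrap2=194.07_deg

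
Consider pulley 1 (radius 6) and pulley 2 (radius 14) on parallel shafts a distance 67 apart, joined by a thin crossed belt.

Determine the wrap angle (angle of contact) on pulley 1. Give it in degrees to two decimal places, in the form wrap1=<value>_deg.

crossed belt: β = asin((r1+r2)/C) = asin(20/67) = 17.3680°
wrap1 = wrap2 = π + 2β = 214.7360°

wrap1=214.74_deg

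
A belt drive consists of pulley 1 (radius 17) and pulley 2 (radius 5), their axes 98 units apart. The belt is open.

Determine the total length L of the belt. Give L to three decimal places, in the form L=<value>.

open belt: β = asin((r2−r1)/C) = asin(-12/98) = -7.0335°
wrap1 = π − 2β = 194.0669°
wrap2 = π + 2β = 165.9331°
tangent length = C·cosβ = 97.2625
L = r1·wrap1 + r2·wrap2 + 2·C·cosβ = 17·3.3871 + 5·2.8961 + 2·97.2625 = 266.5863

L=266.586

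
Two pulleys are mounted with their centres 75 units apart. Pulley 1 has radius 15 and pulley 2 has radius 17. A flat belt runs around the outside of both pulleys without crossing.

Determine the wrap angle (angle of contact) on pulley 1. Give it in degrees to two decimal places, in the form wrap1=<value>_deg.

wrap1=176.94_deg

open belt: β = asin((r2−r1)/C) = asin(2/75) = 1.5281°
wrap1 = π − 2β = 176.9439°
wrap2 = π + 2β = 183.0561°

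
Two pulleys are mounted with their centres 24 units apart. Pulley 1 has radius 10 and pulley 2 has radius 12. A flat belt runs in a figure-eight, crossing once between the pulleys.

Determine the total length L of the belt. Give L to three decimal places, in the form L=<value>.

crossed belt: β = asin((r1+r2)/C) = asin(22/24) = 66.4435°
wrap1 = wrap2 = π + 2β = 312.8871°
tangent length = C·cosβ = 9.5917
L = (r1+r2)·wrap + 2·C·cosβ = 22·5.4609 + 2·9.5917 = 139.3233

L=139.323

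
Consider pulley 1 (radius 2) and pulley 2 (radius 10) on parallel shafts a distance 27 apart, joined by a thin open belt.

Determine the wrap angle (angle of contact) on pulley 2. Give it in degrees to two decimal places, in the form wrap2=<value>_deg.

wrap2=214.47_deg

open belt: β = asin((r2−r1)/C) = asin(8/27) = 17.2353°
wrap1 = π − 2β = 145.5294°
wrap2 = π + 2β = 214.4706°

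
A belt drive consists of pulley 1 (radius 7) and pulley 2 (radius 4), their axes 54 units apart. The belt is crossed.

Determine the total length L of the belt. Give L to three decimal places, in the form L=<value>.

crossed belt: β = asin((r1+r2)/C) = asin(11/54) = 11.7536°
wrap1 = wrap2 = π + 2β = 203.5073°
tangent length = C·cosβ = 52.8678
L = (r1+r2)·wrap + 2·C·cosβ = 11·3.5519 + 2·52.8678 = 144.8061

L=144.806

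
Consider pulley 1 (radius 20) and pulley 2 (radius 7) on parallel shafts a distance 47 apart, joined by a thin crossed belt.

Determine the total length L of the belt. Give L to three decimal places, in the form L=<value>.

L=194.810

crossed belt: β = asin((r1+r2)/C) = asin(27/47) = 35.0624°
wrap1 = wrap2 = π + 2β = 250.1248°
tangent length = C·cosβ = 38.4708
L = (r1+r2)·wrap + 2·C·cosβ = 27·4.3655 + 2·38.4708 = 194.8101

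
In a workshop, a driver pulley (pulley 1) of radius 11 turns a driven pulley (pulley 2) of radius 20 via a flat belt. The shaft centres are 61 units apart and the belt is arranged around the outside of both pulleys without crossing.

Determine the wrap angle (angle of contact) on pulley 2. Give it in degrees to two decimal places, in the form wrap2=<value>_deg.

wrap2=196.97_deg

open belt: β = asin((r2−r1)/C) = asin(9/61) = 8.4844°
wrap1 = π − 2β = 163.0311°
wrap2 = π + 2β = 196.9689°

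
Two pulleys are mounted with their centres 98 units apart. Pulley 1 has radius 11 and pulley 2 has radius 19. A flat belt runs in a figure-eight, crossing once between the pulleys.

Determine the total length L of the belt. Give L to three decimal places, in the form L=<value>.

crossed belt: β = asin((r1+r2)/C) = asin(30/98) = 17.8257°
wrap1 = wrap2 = π + 2β = 215.6514°
tangent length = C·cosβ = 93.2952
L = (r1+r2)·wrap + 2·C·cosβ = 30·3.7638 + 2·93.2952 = 299.5053

L=299.505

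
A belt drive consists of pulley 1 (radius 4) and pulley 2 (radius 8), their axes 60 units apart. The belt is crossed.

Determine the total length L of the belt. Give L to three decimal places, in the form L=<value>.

crossed belt: β = asin((r1+r2)/C) = asin(12/60) = 11.5370°
wrap1 = wrap2 = π + 2β = 203.0739°
tangent length = C·cosβ = 58.7878
L = (r1+r2)·wrap + 2·C·cosβ = 12·3.5443 + 2·58.7878 = 160.1072

L=160.107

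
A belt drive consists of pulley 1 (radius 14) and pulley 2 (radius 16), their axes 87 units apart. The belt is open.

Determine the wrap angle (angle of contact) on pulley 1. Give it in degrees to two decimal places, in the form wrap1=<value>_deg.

wrap1=177.37_deg

open belt: β = asin((r2−r1)/C) = asin(2/87) = 1.3173°
wrap1 = π − 2β = 177.3655°
wrap2 = π + 2β = 182.6345°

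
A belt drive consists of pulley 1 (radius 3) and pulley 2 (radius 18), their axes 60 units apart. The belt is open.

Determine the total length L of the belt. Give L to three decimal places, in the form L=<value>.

open belt: β = asin((r2−r1)/C) = asin(15/60) = 14.4775°
wrap1 = π − 2β = 151.0450°
wrap2 = π + 2β = 208.9550°
tangent length = C·cosβ = 58.0948
L = r1·wrap1 + r2·wrap2 + 2·C·cosβ = 3·2.6362 + 18·3.6470 + 2·58.0948 = 189.7434

L=189.743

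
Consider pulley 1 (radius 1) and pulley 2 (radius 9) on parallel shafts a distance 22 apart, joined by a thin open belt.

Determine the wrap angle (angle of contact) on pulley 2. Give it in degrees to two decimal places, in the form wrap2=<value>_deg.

open belt: β = asin((r2−r1)/C) = asin(8/22) = 21.3237°
wrap1 = π − 2β = 137.3526°
wrap2 = π + 2β = 222.6474°

wrap2=222.65_deg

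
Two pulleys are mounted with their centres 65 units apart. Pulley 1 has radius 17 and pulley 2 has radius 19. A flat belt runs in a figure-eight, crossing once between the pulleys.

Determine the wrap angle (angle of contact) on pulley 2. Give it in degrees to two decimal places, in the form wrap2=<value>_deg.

crossed belt: β = asin((r1+r2)/C) = asin(36/65) = 33.6313°
wrap1 = wrap2 = π + 2β = 247.2626°

wrap2=247.26_deg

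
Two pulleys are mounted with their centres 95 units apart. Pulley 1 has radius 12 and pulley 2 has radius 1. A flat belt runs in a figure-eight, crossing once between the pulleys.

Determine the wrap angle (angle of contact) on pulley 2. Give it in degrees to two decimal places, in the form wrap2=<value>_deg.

crossed belt: β = asin((r1+r2)/C) = asin(13/95) = 7.8652°
wrap1 = wrap2 = π + 2β = 195.7303°

wrap2=195.73_deg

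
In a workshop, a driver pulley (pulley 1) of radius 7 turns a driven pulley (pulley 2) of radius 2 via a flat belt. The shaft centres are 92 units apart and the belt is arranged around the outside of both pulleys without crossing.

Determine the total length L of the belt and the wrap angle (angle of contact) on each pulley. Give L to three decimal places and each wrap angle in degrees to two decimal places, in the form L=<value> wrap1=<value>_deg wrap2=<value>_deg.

open belt: β = asin((r2−r1)/C) = asin(-5/92) = -3.1154°
wrap1 = π − 2β = 186.2309°
wrap2 = π + 2β = 173.7691°
tangent length = C·cosβ = 91.8640
L = r1·wrap1 + r2·wrap2 + 2·C·cosβ = 7·3.2503 + 2·3.0328 + 2·91.8640 = 212.5461

L=212.546 wrap1=186.23_deg wrap2=173.77_deg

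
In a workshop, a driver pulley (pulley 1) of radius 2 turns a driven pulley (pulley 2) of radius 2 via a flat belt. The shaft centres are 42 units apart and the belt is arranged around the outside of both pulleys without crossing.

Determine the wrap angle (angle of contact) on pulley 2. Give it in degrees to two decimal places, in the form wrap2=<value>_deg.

wrap2=180.00_deg

open belt: β = asin((r2−r1)/C) = asin(0/42) = 0.0000°
wrap1 = π − 2β = 180.0000°
wrap2 = π + 2β = 180.0000°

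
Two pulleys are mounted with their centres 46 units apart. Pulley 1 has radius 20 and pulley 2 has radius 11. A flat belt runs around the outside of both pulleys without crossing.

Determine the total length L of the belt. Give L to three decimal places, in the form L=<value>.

open belt: β = asin((r2−r1)/C) = asin(-9/46) = -11.2828°
wrap1 = π − 2β = 202.5656°
wrap2 = π + 2β = 157.4344°
tangent length = C·cosβ = 45.1110
L = r1·wrap1 + r2·wrap2 + 2·C·cosβ = 20·3.5354 + 11·2.7477 + 2·45.1110 = 191.1559

L=191.156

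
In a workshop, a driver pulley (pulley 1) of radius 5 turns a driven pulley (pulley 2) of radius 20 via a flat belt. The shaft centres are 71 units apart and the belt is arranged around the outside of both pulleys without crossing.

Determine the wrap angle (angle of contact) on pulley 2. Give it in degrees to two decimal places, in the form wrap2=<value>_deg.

open belt: β = asin((r2−r1)/C) = asin(15/71) = 12.1966°
wrap1 = π − 2β = 155.6067°
wrap2 = π + 2β = 204.3933°

wrap2=204.39_deg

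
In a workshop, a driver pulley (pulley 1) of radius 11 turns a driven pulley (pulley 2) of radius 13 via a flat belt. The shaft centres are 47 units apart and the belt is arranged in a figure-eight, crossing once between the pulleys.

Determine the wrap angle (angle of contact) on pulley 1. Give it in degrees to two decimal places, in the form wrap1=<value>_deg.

crossed belt: β = asin((r1+r2)/C) = asin(24/47) = 30.7064°
wrap1 = wrap2 = π + 2β = 241.4127°

wrap1=241.41_deg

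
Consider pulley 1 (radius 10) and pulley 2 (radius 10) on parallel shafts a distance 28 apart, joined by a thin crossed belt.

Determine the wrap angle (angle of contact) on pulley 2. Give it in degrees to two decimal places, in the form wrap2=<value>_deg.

crossed belt: β = asin((r1+r2)/C) = asin(20/28) = 45.5847°
wrap1 = wrap2 = π + 2β = 271.1694°

wrap2=271.17_deg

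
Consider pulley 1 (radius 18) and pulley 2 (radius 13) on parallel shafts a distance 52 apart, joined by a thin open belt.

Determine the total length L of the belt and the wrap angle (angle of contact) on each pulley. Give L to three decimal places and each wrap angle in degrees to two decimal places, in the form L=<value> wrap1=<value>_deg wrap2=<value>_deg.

open belt: β = asin((r2−r1)/C) = asin(-5/52) = -5.5177°
wrap1 = π − 2β = 191.0355°
wrap2 = π + 2β = 168.9645°
tangent length = C·cosβ = 51.7591
L = r1·wrap1 + r2·wrap2 + 2·C·cosβ = 18·3.3342 + 13·2.9490 + 2·51.7591 = 201.8705

L=201.871 wrap1=191.04_deg wrap2=168.96_deg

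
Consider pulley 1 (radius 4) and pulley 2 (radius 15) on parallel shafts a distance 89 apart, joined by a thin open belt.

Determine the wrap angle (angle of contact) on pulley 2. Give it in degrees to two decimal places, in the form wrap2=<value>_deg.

open belt: β = asin((r2−r1)/C) = asin(11/89) = 7.0997°
wrap1 = π − 2β = 165.8007°
wrap2 = π + 2β = 194.1993°

wrap2=194.20_deg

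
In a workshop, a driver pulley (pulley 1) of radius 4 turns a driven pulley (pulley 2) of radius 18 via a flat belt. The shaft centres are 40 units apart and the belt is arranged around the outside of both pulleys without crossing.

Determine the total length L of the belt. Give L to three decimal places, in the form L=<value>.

open belt: β = asin((r2−r1)/C) = asin(14/40) = 20.4873°
wrap1 = π − 2β = 139.0254°
wrap2 = π + 2β = 220.9746°
tangent length = C·cosβ = 37.4700
L = r1·wrap1 + r2·wrap2 + 2·C·cosβ = 4·2.4265 + 18·3.8567 + 2·37.4700 = 154.0670

L=154.067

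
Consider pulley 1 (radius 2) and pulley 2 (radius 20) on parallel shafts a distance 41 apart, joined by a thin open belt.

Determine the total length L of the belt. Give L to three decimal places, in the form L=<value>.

L=159.152

open belt: β = asin((r2−r1)/C) = asin(18/41) = 26.0416°
wrap1 = π − 2β = 127.9167°
wrap2 = π + 2β = 232.0833°
tangent length = C·cosβ = 36.8375
L = r1·wrap1 + r2·wrap2 + 2·C·cosβ = 2·2.2326 + 20·4.0506 + 2·36.8375 = 159.1525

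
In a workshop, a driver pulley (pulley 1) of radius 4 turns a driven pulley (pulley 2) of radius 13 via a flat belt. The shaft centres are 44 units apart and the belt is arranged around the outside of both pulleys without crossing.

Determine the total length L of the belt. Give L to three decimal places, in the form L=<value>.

open belt: β = asin((r2−r1)/C) = asin(9/44) = 11.8029°
wrap1 = π − 2β = 156.3942°
wrap2 = π + 2β = 203.6058°
tangent length = C·cosβ = 43.0697
L = r1·wrap1 + r2·wrap2 + 2·C·cosβ = 4·2.7296 + 13·3.5536 + 2·43.0697 = 143.2545

L=143.254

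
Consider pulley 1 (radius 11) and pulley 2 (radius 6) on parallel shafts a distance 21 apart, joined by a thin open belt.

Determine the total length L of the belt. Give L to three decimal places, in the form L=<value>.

open belt: β = asin((r2−r1)/C) = asin(-5/21) = -13.7741°
wrap1 = π − 2β = 207.5483°
wrap2 = π + 2β = 152.4517°
tangent length = C·cosβ = 20.3961
L = r1·wrap1 + r2·wrap2 + 2·C·cosβ = 11·3.6224 + 6·2.6608 + 2·20.3961 = 96.6033

L=96.603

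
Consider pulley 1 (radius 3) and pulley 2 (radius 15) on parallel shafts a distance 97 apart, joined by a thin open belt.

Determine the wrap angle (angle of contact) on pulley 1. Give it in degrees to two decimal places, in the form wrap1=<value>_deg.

wrap1=165.79_deg

open belt: β = asin((r2−r1)/C) = asin(12/97) = 7.1063°
wrap1 = π − 2β = 165.7873°
wrap2 = π + 2β = 194.2127°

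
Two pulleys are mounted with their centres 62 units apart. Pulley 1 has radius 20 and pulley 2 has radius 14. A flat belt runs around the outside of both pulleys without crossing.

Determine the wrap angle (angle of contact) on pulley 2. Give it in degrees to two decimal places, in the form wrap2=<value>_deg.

open belt: β = asin((r2−r1)/C) = asin(-6/62) = -5.5534°
wrap1 = π − 2β = 191.1069°
wrap2 = π + 2β = 168.8931°

wrap2=168.89_deg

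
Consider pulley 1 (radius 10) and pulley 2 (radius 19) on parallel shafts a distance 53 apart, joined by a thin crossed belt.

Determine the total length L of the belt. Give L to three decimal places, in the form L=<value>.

L=213.411

crossed belt: β = asin((r1+r2)/C) = asin(29/53) = 33.1731°
wrap1 = wrap2 = π + 2β = 246.3461°
tangent length = C·cosβ = 44.3621
L = (r1+r2)·wrap + 2·C·cosβ = 29·4.2996 + 2·44.3621 = 213.4113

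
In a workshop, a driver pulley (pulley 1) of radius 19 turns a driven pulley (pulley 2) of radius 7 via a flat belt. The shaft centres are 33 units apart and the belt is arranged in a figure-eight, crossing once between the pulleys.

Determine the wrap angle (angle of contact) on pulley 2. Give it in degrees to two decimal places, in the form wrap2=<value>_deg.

crossed belt: β = asin((r1+r2)/C) = asin(26/33) = 51.9877°
wrap1 = wrap2 = π + 2β = 283.9754°

wrap2=283.98_deg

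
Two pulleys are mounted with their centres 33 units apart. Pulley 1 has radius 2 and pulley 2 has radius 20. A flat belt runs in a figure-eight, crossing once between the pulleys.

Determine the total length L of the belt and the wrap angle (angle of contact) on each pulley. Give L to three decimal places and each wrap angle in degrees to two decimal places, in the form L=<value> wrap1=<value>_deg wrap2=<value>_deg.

L=150.417 wrap1=263.62_deg wrap2=263.62_deg

crossed belt: β = asin((r1+r2)/C) = asin(22/33) = 41.8103°
wrap1 = wrap2 = π + 2β = 263.6206°
tangent length = C·cosβ = 24.5967
L = (r1+r2)·wrap + 2·C·cosβ = 22·4.6010 + 2·24.5967 = 150.4166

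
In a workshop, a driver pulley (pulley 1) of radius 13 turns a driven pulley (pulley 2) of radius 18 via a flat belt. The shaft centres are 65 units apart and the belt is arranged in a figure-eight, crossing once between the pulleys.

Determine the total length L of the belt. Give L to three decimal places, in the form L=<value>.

L=242.476

crossed belt: β = asin((r1+r2)/C) = asin(31/65) = 28.4846°
wrap1 = wrap2 = π + 2β = 236.9693°
tangent length = C·cosβ = 57.1314
L = (r1+r2)·wrap + 2·C·cosβ = 31·4.1359 + 2·57.1314 = 242.4756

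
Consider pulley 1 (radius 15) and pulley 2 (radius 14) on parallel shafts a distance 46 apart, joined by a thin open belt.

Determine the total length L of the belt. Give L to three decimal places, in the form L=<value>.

L=183.128

open belt: β = asin((r2−r1)/C) = asin(-1/46) = -1.2457°
wrap1 = π − 2β = 182.4913°
wrap2 = π + 2β = 177.5087°
tangent length = C·cosβ = 45.9891
L = r1·wrap1 + r2·wrap2 + 2·C·cosβ = 15·3.1851 + 14·3.0981 + 2·45.9891 = 183.1279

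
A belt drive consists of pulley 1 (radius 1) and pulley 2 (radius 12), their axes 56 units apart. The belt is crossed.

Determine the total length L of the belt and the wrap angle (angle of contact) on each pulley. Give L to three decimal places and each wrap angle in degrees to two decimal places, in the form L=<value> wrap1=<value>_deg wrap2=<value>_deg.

crossed belt: β = asin((r1+r2)/C) = asin(13/56) = 13.4233°
wrap1 = wrap2 = π + 2β = 206.8465°
tangent length = C·cosβ = 54.4702
L = (r1+r2)·wrap + 2·C·cosβ = 13·3.6102 + 2·54.4702 = 155.8723

L=155.872 wrap1=206.85_deg wrap2=206.85_deg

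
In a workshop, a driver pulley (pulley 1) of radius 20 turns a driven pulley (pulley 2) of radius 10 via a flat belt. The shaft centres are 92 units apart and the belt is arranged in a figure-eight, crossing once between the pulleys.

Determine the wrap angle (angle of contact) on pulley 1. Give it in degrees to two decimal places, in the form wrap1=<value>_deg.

wrap1=218.06_deg

crossed belt: β = asin((r1+r2)/C) = asin(30/92) = 19.0314°
wrap1 = wrap2 = π + 2β = 218.0629°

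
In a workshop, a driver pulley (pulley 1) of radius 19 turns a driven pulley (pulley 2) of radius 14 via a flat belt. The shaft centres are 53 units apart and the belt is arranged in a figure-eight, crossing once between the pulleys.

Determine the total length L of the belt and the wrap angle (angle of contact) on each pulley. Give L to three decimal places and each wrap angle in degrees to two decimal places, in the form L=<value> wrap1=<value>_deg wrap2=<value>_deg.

crossed belt: β = asin((r1+r2)/C) = asin(33/53) = 38.5093°
wrap1 = wrap2 = π + 2β = 257.0186°
tangent length = C·cosβ = 41.4729
L = (r1+r2)·wrap + 2·C·cosβ = 33·4.4858 + 2·41.4729 = 230.9778

L=230.978 wrap1=257.02_deg wrap2=257.02_deg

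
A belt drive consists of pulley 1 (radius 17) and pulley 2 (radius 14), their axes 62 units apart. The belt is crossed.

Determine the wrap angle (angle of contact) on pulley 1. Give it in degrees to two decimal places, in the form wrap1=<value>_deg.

crossed belt: β = asin((r1+r2)/C) = asin(31/62) = 30.0000°
wrap1 = wrap2 = π + 2β = 240.0000°

wrap1=240.00_deg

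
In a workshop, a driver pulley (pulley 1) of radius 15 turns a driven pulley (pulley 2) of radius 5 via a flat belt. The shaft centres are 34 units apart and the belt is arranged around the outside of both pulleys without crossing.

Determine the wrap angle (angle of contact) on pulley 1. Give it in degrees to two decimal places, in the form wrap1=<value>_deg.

wrap1=214.21_deg

open belt: β = asin((r2−r1)/C) = asin(-10/34) = -17.1046°
wrap1 = π − 2β = 214.2093°
wrap2 = π + 2β = 145.7907°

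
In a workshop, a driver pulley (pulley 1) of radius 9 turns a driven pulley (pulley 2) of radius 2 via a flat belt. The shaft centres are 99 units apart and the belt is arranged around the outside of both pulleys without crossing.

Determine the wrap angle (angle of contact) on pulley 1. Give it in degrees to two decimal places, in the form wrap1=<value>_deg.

open belt: β = asin((r2−r1)/C) = asin(-7/99) = -4.0546°
wrap1 = π − 2β = 188.1092°
wrap2 = π + 2β = 171.8908°

wrap1=188.11_deg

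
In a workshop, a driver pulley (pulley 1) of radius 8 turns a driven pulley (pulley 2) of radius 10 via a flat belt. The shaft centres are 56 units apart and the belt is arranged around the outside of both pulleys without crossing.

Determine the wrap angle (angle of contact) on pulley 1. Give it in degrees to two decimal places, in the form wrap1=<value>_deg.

open belt: β = asin((r2−r1)/C) = asin(2/56) = 2.0467°
wrap1 = π − 2β = 175.9066°
wrap2 = π + 2β = 184.0934°

wrap1=175.91_deg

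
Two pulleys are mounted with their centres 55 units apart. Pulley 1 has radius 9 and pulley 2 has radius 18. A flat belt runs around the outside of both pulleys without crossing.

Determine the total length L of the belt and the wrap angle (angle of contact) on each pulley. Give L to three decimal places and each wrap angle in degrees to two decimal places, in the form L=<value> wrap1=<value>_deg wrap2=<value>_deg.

open belt: β = asin((r2−r1)/C) = asin(9/55) = 9.4180°
wrap1 = π − 2β = 161.1639°
wrap2 = π + 2β = 198.8361°
tangent length = C·cosβ = 54.2586
L = r1·wrap1 + r2·wrap2 + 2·C·cosβ = 9·2.8128 + 18·3.4703 + 2·54.2586 = 196.2990

L=196.299 wrap1=161.16_deg wrap2=198.84_deg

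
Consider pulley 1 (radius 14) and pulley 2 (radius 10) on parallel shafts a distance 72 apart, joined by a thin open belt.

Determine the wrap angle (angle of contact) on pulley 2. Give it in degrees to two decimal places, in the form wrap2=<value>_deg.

wrap2=173.63_deg

open belt: β = asin((r2−r1)/C) = asin(-4/72) = -3.1847°
wrap1 = π − 2β = 186.3695°
wrap2 = π + 2β = 173.6305°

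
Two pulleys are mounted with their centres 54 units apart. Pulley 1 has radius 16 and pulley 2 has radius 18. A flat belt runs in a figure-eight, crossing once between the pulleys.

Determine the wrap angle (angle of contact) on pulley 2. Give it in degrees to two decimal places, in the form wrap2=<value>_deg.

wrap2=258.05_deg

crossed belt: β = asin((r1+r2)/C) = asin(34/54) = 39.0228°
wrap1 = wrap2 = π + 2β = 258.0456°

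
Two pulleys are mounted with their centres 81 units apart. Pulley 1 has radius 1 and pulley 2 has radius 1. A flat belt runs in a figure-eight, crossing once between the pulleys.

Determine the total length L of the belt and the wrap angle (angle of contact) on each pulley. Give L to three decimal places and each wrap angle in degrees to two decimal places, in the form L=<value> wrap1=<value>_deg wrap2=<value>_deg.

L=168.333 wrap1=182.83_deg wrap2=182.83_deg

crossed belt: β = asin((r1+r2)/C) = asin(2/81) = 1.4149°
wrap1 = wrap2 = π + 2β = 182.8297°
tangent length = C·cosβ = 80.9753
L = (r1+r2)·wrap + 2·C·cosβ = 2·3.1910 + 2·80.9753 = 168.3326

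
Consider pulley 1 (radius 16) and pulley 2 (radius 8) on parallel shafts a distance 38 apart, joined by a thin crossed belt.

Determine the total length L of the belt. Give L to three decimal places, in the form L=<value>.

crossed belt: β = asin((r1+r2)/C) = asin(24/38) = 39.1667°
wrap1 = wrap2 = π + 2β = 258.3334°
tangent length = C·cosβ = 29.4618
L = (r1+r2)·wrap + 2·C·cosβ = 24·4.5088 + 2·29.4618 = 167.1341

L=167.134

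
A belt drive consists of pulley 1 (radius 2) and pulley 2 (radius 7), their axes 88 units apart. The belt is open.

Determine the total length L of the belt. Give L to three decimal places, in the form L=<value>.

open belt: β = asin((r2−r1)/C) = asin(5/88) = 3.2572°
wrap1 = π − 2β = 173.4856°
wrap2 = π + 2β = 186.5144°
tangent length = C·cosβ = 87.8578
L = r1·wrap1 + r2·wrap2 + 2·C·cosβ = 2·3.0279 + 7·3.2553 + 2·87.8578 = 204.5585

L=204.559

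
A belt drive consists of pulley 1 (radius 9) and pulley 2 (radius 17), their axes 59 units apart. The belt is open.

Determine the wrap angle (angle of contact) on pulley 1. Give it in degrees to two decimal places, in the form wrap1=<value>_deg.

open belt: β = asin((r2−r1)/C) = asin(8/59) = 7.7929°
wrap1 = π − 2β = 164.4142°
wrap2 = π + 2β = 195.5858°

wrap1=164.41_deg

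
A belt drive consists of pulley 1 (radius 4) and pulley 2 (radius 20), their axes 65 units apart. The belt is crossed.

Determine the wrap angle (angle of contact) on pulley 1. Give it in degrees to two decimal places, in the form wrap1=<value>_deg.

wrap1=223.34_deg

crossed belt: β = asin((r1+r2)/C) = asin(24/65) = 21.6682°
wrap1 = wrap2 = π + 2β = 223.3364°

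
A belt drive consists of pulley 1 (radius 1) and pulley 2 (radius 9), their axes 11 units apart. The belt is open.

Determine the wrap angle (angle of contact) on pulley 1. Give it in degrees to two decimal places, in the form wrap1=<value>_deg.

open belt: β = asin((r2−r1)/C) = asin(8/11) = 46.6582°
wrap1 = π − 2β = 86.6835°
wrap2 = π + 2β = 273.3165°

wrap1=86.68_deg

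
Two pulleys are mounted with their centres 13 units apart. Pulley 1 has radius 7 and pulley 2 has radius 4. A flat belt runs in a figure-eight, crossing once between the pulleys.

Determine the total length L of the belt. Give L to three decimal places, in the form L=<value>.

crossed belt: β = asin((r1+r2)/C) = asin(11/13) = 57.7958°
wrap1 = wrap2 = π + 2β = 295.5915°
tangent length = C·cosβ = 6.9282
L = (r1+r2)·wrap + 2·C·cosβ = 11·5.1590 + 2·6.9282 = 70.6059

L=70.606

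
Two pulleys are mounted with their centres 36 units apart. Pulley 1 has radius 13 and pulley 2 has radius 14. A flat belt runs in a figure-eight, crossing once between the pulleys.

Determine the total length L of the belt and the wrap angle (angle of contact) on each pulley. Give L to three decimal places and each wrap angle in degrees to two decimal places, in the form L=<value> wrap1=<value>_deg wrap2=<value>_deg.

L=178.242 wrap1=277.18_deg wrap2=277.18_deg

crossed belt: β = asin((r1+r2)/C) = asin(27/36) = 48.5904°
wrap1 = wrap2 = π + 2β = 277.1808°
tangent length = C·cosβ = 23.8118
L = (r1+r2)·wrap + 2·C·cosβ = 27·4.8377 + 2·23.8118 = 178.2419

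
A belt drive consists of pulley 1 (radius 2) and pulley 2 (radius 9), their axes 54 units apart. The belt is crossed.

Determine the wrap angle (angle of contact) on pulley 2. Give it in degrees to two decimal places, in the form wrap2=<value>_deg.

crossed belt: β = asin((r1+r2)/C) = asin(11/54) = 11.7536°
wrap1 = wrap2 = π + 2β = 203.5073°

wrap2=203.51_deg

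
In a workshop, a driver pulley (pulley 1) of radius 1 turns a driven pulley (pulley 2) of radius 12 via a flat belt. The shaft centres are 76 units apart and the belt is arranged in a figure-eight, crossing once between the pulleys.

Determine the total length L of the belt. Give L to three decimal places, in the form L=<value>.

L=195.070

crossed belt: β = asin((r1+r2)/C) = asin(13/76) = 9.8490°
wrap1 = wrap2 = π + 2β = 199.6981°
tangent length = C·cosβ = 74.8799
L = (r1+r2)·wrap + 2·C·cosβ = 13·3.4854 + 2·74.8799 = 195.0699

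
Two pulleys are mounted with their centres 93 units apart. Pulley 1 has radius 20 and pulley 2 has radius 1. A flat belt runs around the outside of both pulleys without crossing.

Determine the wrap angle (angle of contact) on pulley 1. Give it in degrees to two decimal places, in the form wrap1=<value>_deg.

open belt: β = asin((r2−r1)/C) = asin(-19/93) = -11.7886°
wrap1 = π − 2β = 203.5772°
wrap2 = π + 2β = 156.4228°

wrap1=203.58_deg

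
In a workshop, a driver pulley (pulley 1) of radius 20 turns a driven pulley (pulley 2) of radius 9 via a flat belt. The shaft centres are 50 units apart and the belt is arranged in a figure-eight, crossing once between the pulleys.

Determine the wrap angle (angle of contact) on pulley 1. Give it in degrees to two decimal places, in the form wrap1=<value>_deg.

wrap1=250.90_deg

crossed belt: β = asin((r1+r2)/C) = asin(29/50) = 35.4505°
wrap1 = wrap2 = π + 2β = 250.9011°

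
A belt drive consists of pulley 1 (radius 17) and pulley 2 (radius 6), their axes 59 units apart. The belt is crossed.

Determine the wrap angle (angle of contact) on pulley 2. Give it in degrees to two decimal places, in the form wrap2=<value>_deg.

crossed belt: β = asin((r1+r2)/C) = asin(23/59) = 22.9440°
wrap1 = wrap2 = π + 2β = 225.8879°

wrap2=225.89_deg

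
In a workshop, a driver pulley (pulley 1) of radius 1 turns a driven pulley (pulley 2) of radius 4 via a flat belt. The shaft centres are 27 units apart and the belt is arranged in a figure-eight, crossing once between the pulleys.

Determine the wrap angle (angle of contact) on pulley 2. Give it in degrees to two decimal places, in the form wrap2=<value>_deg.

crossed belt: β = asin((r1+r2)/C) = asin(5/27) = 10.6719°
wrap1 = wrap2 = π + 2β = 201.3439°

wrap2=201.34_deg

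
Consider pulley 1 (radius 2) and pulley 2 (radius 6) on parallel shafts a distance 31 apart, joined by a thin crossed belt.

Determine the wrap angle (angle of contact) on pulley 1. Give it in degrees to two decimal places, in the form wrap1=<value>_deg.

crossed belt: β = asin((r1+r2)/C) = asin(8/31) = 14.9552°
wrap1 = wrap2 = π + 2β = 209.9105°

wrap1=209.91_deg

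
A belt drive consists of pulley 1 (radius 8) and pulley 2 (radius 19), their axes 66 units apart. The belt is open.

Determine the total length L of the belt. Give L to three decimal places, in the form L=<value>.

open belt: β = asin((r2−r1)/C) = asin(11/66) = 9.5941°
wrap1 = π − 2β = 160.8119°
wrap2 = π + 2β = 199.1881°
tangent length = C·cosβ = 65.0769
L = r1·wrap1 + r2·wrap2 + 2·C·cosβ = 8·2.8067 + 19·3.4765 + 2·65.0769 = 218.6606

L=218.661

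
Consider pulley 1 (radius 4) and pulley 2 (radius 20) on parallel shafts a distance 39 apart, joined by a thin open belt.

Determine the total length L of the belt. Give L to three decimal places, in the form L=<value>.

open belt: β = asin((r2−r1)/C) = asin(16/39) = 24.2209°
wrap1 = π − 2β = 131.5581°
wrap2 = π + 2β = 228.4419°
tangent length = C·cosβ = 35.5668
L = r1·wrap1 + r2·wrap2 + 2·C·cosβ = 4·2.2961 + 20·3.9871 + 2·35.5668 = 160.0594

L=160.059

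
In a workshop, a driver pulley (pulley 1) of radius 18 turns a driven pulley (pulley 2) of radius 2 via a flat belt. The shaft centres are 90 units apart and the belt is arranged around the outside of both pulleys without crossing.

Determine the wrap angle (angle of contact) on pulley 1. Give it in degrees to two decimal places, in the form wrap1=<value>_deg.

wrap1=200.48_deg

open belt: β = asin((r2−r1)/C) = asin(-16/90) = -10.2403°
wrap1 = π − 2β = 200.4807°
wrap2 = π + 2β = 159.5193°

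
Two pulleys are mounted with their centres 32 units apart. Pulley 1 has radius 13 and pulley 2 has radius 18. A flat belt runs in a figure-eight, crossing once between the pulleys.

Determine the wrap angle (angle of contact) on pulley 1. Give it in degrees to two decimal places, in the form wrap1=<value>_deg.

wrap1=331.28_deg

crossed belt: β = asin((r1+r2)/C) = asin(31/32) = 75.6385°
wrap1 = wrap2 = π + 2β = 331.2770°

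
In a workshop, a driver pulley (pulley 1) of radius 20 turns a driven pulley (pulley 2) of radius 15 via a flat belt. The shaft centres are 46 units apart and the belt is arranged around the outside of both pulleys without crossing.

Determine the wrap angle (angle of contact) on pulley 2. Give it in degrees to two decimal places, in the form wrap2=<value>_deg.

wrap2=167.52_deg

open belt: β = asin((r2−r1)/C) = asin(-5/46) = -6.2401°
wrap1 = π − 2β = 192.4803°
wrap2 = π + 2β = 167.5197°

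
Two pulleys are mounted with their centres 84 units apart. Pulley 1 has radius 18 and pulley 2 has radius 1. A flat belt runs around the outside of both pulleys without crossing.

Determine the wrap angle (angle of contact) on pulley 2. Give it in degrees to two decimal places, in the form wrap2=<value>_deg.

open belt: β = asin((r2−r1)/C) = asin(-17/84) = -11.6762°
wrap1 = π − 2β = 203.3525°
wrap2 = π + 2β = 156.6475°

wrap2=156.65_deg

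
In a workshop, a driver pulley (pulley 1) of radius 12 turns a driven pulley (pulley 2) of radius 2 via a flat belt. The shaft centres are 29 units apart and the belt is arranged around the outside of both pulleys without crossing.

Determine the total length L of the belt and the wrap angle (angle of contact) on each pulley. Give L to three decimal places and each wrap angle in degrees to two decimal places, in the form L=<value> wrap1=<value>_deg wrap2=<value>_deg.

L=105.466 wrap1=220.34_deg wrap2=139.66_deg

open belt: β = asin((r2−r1)/C) = asin(-10/29) = -20.1713°
wrap1 = π − 2β = 220.3425°
wrap2 = π + 2β = 139.6575°
tangent length = C·cosβ = 27.2213
L = r1·wrap1 + r2·wrap2 + 2·C·cosβ = 12·3.8457 + 2·2.4375 + 2·27.2213 = 105.4660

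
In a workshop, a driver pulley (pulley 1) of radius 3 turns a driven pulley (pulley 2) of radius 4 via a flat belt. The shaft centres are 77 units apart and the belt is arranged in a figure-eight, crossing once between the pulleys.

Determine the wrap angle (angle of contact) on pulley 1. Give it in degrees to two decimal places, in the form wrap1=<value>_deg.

crossed belt: β = asin((r1+r2)/C) = asin(7/77) = 5.2159°
wrap1 = wrap2 = π + 2β = 190.4318°

wrap1=190.43_deg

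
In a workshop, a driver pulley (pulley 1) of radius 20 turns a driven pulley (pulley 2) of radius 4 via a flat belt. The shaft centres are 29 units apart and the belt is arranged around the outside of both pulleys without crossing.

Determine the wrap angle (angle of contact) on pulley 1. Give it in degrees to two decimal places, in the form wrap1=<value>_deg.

wrap1=246.97_deg

open belt: β = asin((r2−r1)/C) = asin(-16/29) = -33.4854°
wrap1 = π − 2β = 246.9708°
wrap2 = π + 2β = 113.0292°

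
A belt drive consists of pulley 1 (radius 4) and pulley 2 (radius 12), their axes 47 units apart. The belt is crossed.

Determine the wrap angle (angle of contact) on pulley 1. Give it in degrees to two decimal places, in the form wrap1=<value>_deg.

wrap1=219.81_deg

crossed belt: β = asin((r1+r2)/C) = asin(16/47) = 19.9028°
wrap1 = wrap2 = π + 2β = 219.8056°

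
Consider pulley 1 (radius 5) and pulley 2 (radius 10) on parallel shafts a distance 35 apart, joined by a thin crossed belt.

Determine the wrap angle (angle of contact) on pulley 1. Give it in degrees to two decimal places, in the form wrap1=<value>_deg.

wrap1=230.75_deg

crossed belt: β = asin((r1+r2)/C) = asin(15/35) = 25.3769°
wrap1 = wrap2 = π + 2β = 230.7539°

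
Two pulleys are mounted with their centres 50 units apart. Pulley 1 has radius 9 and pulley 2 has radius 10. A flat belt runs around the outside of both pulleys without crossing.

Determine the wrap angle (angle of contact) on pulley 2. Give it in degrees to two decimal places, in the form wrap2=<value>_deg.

open belt: β = asin((r2−r1)/C) = asin(1/50) = 1.1460°
wrap1 = π − 2β = 177.7080°
wrap2 = π + 2β = 182.2920°

wrap2=182.29_deg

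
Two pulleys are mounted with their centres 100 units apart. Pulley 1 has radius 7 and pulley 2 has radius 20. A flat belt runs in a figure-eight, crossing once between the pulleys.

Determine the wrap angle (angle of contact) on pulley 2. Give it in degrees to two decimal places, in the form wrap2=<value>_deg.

wrap2=211.33_deg

crossed belt: β = asin((r1+r2)/C) = asin(27/100) = 15.6643°
wrap1 = wrap2 = π + 2β = 211.3285°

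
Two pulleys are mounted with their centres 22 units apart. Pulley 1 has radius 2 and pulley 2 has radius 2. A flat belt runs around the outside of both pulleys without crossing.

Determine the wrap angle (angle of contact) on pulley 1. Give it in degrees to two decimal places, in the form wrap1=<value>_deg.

wrap1=180.00_deg

open belt: β = asin((r2−r1)/C) = asin(0/22) = 0.0000°
wrap1 = π − 2β = 180.0000°
wrap2 = π + 2β = 180.0000°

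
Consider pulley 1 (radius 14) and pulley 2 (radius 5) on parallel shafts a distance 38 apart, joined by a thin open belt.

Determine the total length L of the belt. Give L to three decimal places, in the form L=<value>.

L=137.832

open belt: β = asin((r2−r1)/C) = asin(-9/38) = -13.7002°
wrap1 = π − 2β = 207.4005°
wrap2 = π + 2β = 152.5995°
tangent length = C·cosβ = 36.9188
L = r1·wrap1 + r2·wrap2 + 2·C·cosβ = 14·3.6198 + 5·2.6634 + 2·36.9188 = 137.8320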